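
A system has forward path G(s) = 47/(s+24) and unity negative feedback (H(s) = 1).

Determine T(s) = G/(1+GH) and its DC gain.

T(s) = G/(1+GH) = [47/(s+24)] / [1 + 47/(s+24)] = 47/(s+24+47) = 47/(s+71). DC gain = 47/71 = 0.6620.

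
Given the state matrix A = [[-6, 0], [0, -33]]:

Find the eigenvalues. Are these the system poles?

For diagonal matrix, eigenvalues are diagonal entries: λ₁ = -6, λ₂ = -33. Eigenvalues of A = system poles.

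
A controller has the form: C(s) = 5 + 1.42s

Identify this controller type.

This is a Proportional-Derivative (PD) controller.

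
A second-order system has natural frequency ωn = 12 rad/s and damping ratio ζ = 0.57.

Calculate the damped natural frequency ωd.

ωd = ωn√(1 - ζ²) = 12√(1 - 0.57²) = 9.86 rad/s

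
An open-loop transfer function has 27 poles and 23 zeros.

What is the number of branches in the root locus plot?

Root locus has n branches where n = number of poles = 27.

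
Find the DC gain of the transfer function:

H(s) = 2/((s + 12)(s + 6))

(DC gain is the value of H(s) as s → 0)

DC gain = H(0) = 2/(12 × 6) = 2/72 = 0.0278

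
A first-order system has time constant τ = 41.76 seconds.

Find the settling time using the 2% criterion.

For first-order system, 2% settling time ≈ 4τ = 4 × 41.76 = 167.04 s.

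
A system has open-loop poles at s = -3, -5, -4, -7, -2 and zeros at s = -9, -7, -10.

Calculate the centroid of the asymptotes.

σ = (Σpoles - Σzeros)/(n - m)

σ = (Σpoles - Σzeros)/(n - m) = (-21 - (-26))/(5 - 3) = 5/2 = 2.5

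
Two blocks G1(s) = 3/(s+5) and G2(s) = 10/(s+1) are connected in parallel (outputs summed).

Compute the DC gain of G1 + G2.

Parallel: G_eq = G1 + G2. DC gain = G1(0) + G2(0) = 3/5 + 10/1 = 0.6 + 10 = 10.6.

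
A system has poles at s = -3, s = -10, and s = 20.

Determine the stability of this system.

Pole(s) at s = 20 are not in the left half-plane. System is unstable.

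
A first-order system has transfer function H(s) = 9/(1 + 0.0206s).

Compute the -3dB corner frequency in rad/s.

Corner frequency = 1/τ = 1/0.0206 = 48.544 rad/s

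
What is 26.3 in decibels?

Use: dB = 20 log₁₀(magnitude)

dB = 20 log₁₀(26.3) = 28.4 dB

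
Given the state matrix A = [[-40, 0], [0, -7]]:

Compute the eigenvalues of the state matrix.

For diagonal matrix, eigenvalues are diagonal entries: λ₁ = -40, λ₂ = -7.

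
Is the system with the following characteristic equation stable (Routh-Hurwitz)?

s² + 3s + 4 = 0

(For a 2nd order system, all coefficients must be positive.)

Coefficients: 1, 3, 4. All positive, so system is stable.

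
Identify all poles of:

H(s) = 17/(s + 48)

Pole is where denominator = 0: s + 48 = 0, so s = -48.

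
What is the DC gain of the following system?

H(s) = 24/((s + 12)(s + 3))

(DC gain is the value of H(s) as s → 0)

DC gain = H(0) = 24/(12 × 3) = 24/36 = 0.6667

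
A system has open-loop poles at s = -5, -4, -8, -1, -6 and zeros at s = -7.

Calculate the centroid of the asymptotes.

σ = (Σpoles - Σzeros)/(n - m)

σ = (Σpoles - Σzeros)/(n - m) = (-24 - (-7))/(5 - 1) = -17/4 = -4.25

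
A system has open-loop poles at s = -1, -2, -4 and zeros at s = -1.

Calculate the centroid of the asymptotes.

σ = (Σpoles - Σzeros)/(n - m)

σ = (Σpoles - Σzeros)/(n - m) = (-7 - (-1))/(3 - 1) = -6/2 = -3.0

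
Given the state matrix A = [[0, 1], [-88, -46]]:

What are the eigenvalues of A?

det(A - λI) = λ² - (-46)λ + 88 = (λ - (-2))(λ - (-44)). Eigenvalues: -2, -44.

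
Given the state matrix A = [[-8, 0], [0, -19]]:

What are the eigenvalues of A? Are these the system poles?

For diagonal matrix, eigenvalues are diagonal entries: λ₁ = -8, λ₂ = -19. Eigenvalues of A = system poles.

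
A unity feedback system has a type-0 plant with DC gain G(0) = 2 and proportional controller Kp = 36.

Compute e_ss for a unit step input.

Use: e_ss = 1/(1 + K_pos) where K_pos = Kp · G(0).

K_pos = Kp · G(0) = 36 × 2 = 72. e_ss = 1/(1 + 72) = 0.0137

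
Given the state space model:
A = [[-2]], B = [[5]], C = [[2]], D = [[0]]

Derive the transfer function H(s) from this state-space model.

(sI - A)⁻¹ = 1/(s + 2). H(s) = 2 × 5/(s + 2) + 0 = 10/(s + 2).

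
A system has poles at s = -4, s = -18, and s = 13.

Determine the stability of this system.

Pole(s) at s = 13 are not in the left half-plane. System is unstable.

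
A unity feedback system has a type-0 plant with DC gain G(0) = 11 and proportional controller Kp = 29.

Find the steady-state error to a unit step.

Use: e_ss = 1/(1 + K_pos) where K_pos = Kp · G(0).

K_pos = Kp · G(0) = 29 × 11 = 319. e_ss = 1/(1 + 319) = 0.003125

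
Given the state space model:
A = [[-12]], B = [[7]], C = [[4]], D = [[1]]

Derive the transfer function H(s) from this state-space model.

(sI - A)⁻¹ = 1/(s + 12). H(s) = 4×7/(s + 12) + 1 = (s + 40)/(s + 12).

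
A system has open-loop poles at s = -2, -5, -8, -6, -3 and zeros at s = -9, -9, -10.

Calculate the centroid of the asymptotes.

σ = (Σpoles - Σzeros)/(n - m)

σ = (Σpoles - Σzeros)/(n - m) = (-24 - (-28))/(5 - 3) = 4/2 = 2.0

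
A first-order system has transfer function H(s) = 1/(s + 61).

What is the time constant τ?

For H(s) = 1/(s + 1/τ), the pole is at -1/τ = -61, so τ = 1/61 = 0.0164 s.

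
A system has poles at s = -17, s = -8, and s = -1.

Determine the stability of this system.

All poles are in the left half-plane. System is stable.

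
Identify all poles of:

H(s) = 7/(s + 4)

Pole is where denominator = 0: s + 4 = 0, so s = -4.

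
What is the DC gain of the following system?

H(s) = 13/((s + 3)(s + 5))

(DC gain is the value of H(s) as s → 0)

DC gain = H(0) = 13/(3 × 5) = 13/15 = 0.8667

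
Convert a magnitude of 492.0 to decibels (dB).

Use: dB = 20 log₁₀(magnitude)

dB = 20 log₁₀(492.0) = 53.8 dB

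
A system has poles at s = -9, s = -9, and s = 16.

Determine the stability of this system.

Pole(s) at s = 16 are not in the left half-plane. System is unstable.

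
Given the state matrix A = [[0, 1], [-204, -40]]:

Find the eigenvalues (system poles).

det(A - λI) = λ² - (-40)λ + 204 = (λ - (-6))(λ - (-34)). Eigenvalues: -6, -34.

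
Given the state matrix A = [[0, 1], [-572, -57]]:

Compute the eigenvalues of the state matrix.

det(A - λI) = λ² - (-57)λ + 572 = (λ - (-44))(λ - (-13)). Eigenvalues: -44, -13.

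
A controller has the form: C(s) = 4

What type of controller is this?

This is a Proportional (P) controller.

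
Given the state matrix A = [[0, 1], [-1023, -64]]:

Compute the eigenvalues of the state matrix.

det(A - λI) = λ² - (-64)λ + 1023 = (λ - (-33))(λ - (-31)). Eigenvalues: -33, -31.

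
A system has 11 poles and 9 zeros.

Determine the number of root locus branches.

Root locus has n branches where n = number of poles = 11.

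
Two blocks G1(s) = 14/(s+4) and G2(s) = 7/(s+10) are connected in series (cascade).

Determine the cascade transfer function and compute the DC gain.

Series: multiply transfer functions. G_eq = 14/(s+4) × 7/(s+10) = 98/((s+4)(s+10)). DC gain = 98/(4×10) = 2.45.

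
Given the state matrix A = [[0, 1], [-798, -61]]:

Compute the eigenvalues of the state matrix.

det(A - λI) = λ² - (-61)λ + 798 = (λ - (-19))(λ - (-42)). Eigenvalues: -19, -42.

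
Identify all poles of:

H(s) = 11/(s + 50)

Pole is where denominator = 0: s + 50 = 0, so s = -50.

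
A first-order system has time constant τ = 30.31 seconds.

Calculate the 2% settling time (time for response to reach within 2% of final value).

For first-order system, 2% settling time ≈ 4τ = 4 × 30.31 = 121.24 s.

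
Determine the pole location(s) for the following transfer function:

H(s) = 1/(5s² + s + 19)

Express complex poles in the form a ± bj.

Discriminant = 1² - 4×5×19 = 1 - 380 = -379 < 0, so the poles are a complex conjugate pair s = (-1 ± j√379)/(2×5). Real part = -1/(2×5) = -1/10 = -0.1; imaginary part = ±√379/(2×5) ≈ 1.9468. Poles: s = -0.1 ± 1.9468j.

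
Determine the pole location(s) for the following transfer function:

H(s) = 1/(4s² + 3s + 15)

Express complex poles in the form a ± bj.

Discriminant = 3² - 4×4×15 = 9 - 240 = -231 < 0, so the poles are a complex conjugate pair s = (-3 ± j√231)/(2×4). Real part = -3/(2×4) = -3/8 = -0.375; imaginary part = ±√231/(2×4) ≈ 1.8998. Poles: s = -0.375 ± 1.8998j.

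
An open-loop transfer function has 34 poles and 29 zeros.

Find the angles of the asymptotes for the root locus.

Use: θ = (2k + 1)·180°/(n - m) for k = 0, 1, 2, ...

n - m = 34 - 29 = 5. Angles: θk = (2k + 1)·180°/5 = 36°, 108°, 180°, 252°, 324°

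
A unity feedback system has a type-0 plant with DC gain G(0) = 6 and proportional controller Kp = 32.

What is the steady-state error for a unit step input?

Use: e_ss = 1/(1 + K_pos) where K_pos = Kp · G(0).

K_pos = Kp · G(0) = 32 × 6 = 192. e_ss = 1/(1 + 192) = 0.0052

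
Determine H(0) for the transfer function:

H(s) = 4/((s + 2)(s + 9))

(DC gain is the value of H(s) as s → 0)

DC gain = H(0) = 4/(2 × 9) = 4/18 = 0.2222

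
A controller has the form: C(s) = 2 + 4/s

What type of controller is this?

This is a Proportional-Integral (PI) controller.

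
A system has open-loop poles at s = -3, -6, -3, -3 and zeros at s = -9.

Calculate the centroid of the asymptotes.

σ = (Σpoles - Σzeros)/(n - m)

σ = (Σpoles - Σzeros)/(n - m) = (-15 - (-9))/(4 - 1) = -6/3 = -2.0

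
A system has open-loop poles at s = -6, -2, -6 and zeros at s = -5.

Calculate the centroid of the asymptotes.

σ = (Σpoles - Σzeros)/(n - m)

σ = (Σpoles - Σzeros)/(n - m) = (-14 - (-5))/(3 - 1) = -9/2 = -4.5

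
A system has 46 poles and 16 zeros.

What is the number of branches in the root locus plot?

Root locus has n branches where n = number of poles = 46.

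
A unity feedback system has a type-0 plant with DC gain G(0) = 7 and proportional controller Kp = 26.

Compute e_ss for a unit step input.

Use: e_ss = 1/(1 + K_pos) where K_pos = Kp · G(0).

K_pos = Kp · G(0) = 26 × 7 = 182. e_ss = 1/(1 + 182) = 0.0055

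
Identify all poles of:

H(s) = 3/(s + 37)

Pole is where denominator = 0: s + 37 = 0, so s = -37.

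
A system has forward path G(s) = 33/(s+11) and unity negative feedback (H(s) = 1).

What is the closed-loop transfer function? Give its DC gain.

T(s) = G/(1+GH) = [33/(s+11)] / [1 + 33/(s+11)] = 33/(s+11+33) = 33/(s+44). DC gain = 33/44 = 0.75.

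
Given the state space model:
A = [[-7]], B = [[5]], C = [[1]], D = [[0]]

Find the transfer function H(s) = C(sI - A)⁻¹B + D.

(sI - A)⁻¹ = 1/(s + 7). H(s) = 1 × 5/(s + 7) + 0 = 5/(s + 7).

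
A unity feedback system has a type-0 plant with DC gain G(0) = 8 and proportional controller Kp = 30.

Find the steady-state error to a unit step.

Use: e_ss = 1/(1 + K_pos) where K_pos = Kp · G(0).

K_pos = Kp · G(0) = 30 × 8 = 240. e_ss = 1/(1 + 240) = 0.0041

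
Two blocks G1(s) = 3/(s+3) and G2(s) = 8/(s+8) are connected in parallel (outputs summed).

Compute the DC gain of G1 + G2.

Parallel: G_eq = G1 + G2. DC gain = G1(0) + G2(0) = 3/3 + 8/8 = 1 + 1 = 2.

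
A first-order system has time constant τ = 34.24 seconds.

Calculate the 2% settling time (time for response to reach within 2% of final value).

For first-order system, 2% settling time ≈ 4τ = 4 × 34.24 = 136.96 s.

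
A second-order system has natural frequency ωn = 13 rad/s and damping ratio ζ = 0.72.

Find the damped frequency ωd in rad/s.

ωd = ωn√(1 - ζ²) = 13√(1 - 0.72²) = 9.02 rad/s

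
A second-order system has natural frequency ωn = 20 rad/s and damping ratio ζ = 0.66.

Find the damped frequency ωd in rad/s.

ωd = ωn√(1 - ζ²) = 20√(1 - 0.66²) = 15.03 rad/s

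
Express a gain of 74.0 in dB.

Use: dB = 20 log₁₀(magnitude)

dB = 20 log₁₀(74.0) = 37.4 dB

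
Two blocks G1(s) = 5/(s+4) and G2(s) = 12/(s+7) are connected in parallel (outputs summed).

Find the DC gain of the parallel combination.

Parallel: G_eq = G1 + G2. DC gain = G1(0) + G2(0) = 5/4 + 12/7 = 1.25 + 1.7143 = 2.9643.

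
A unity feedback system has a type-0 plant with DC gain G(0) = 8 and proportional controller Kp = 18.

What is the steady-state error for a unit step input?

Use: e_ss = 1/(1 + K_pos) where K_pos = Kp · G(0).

K_pos = Kp · G(0) = 18 × 8 = 144. e_ss = 1/(1 + 144) = 0.0069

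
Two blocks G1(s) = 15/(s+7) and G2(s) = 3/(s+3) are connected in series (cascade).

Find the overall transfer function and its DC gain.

Series: multiply transfer functions. G_eq = 15/(s+7) × 3/(s+3) = 45/((s+7)(s+3)). DC gain = 45/(7×3) = 2.1429.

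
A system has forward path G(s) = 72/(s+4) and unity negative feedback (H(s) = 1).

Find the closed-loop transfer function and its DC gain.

T(s) = G/(1+GH) = [72/(s+4)] / [1 + 72/(s+4)] = 72/(s+4+72) = 72/(s+76). DC gain = 72/76 = 0.9474.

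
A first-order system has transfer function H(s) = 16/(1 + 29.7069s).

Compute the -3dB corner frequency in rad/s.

Corner frequency = 1/τ = 1/29.7069 = 0.034 rad/s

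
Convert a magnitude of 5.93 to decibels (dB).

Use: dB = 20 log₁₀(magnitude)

dB = 20 log₁₀(5.93) = 15.5 dB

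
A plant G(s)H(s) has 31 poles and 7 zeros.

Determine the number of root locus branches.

Root locus has n branches where n = number of poles = 31.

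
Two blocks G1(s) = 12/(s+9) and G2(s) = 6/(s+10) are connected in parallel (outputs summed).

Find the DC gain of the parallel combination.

Parallel: G_eq = G1 + G2. DC gain = G1(0) + G2(0) = 12/9 + 6/10 = 1.3333 + 0.6 = 1.9333.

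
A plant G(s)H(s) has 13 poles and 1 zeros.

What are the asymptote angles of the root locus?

n - m = 13 - 1 = 12. Angles: θk = (2k + 1)·180°/12 = 15°, 45°, 75°, 105°, 135°, 165°, 195°, 225°, 255°, 285°, 315°, 345°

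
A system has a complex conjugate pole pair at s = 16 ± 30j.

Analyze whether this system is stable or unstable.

Real part of poles is 16 (> 0, right half-plane). Unstable.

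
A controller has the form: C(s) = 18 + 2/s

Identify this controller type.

This is a Proportional-Integral (PI) controller.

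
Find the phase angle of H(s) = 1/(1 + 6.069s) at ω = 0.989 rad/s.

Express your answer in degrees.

Phase = -arctan(ωτ) = -arctan(0.989 × 6.069) = -80.5°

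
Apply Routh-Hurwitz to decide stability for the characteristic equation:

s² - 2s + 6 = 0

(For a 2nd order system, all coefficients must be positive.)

Coefficients: 1, -2, 6. b=-2 not positive, so system is unstable.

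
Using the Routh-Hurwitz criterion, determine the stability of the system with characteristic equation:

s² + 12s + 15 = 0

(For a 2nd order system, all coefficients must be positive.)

Coefficients: 1, 12, 15. All positive, so system is stable.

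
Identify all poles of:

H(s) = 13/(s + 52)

Pole is where denominator = 0: s + 52 = 0, so s = -52.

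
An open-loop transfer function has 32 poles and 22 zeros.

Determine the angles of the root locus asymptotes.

n - m = 32 - 22 = 10. Angles: θk = (2k + 1)·180°/10 = 18°, 54°, 90°, 126°, 162°, 198°, 234°, 270°, 306°, 342°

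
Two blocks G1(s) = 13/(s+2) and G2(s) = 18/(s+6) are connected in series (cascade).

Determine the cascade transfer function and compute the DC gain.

Series: multiply transfer functions. G_eq = 13/(s+2) × 18/(s+6) = 234/((s+2)(s+6)). DC gain = 234/(2×6) = 19.5.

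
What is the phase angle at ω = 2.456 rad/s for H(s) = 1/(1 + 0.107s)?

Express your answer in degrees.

Phase = -arctan(ωτ) = -arctan(2.456 × 0.107) = -14.7°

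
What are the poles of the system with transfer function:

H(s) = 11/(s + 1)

Pole is where denominator = 0: s + 1 = 0, so s = -1.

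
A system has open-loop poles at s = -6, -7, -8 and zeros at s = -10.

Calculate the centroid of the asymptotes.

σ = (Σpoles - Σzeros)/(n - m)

σ = (Σpoles - Σzeros)/(n - m) = (-21 - (-10))/(3 - 1) = -11/2 = -5.5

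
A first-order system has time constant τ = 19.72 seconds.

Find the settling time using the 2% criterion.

For first-order system, 2% settling time ≈ 4τ = 4 × 19.72 = 78.88 s.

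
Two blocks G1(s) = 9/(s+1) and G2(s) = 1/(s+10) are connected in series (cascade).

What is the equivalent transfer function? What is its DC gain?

Series: multiply transfer functions. G_eq = 9/(s+1) × 1/(s+10) = 9/((s+1)(s+10)). DC gain = 9/(1×10) = 0.9.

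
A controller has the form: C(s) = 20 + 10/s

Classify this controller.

This is a Proportional-Integral (PI) controller.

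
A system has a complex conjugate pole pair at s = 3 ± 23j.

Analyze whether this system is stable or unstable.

Real part of poles is 3 (> 0, right half-plane). Unstable.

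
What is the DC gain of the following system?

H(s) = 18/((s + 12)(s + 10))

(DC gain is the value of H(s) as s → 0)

DC gain = H(0) = 18/(12 × 10) = 18/120 = 0.15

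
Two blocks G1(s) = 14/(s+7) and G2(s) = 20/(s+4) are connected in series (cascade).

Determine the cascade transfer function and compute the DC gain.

Series: multiply transfer functions. G_eq = 14/(s+7) × 20/(s+4) = 280/((s+7)(s+4)). DC gain = 280/(7×4) = 10.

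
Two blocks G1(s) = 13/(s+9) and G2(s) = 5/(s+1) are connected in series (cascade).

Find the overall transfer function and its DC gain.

Series: multiply transfer functions. G_eq = 13/(s+9) × 5/(s+1) = 65/((s+9)(s+1)). DC gain = 65/(9×1) = 7.2222.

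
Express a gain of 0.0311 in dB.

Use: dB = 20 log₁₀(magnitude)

dB = 20 log₁₀(0.0311) = -30.1 dB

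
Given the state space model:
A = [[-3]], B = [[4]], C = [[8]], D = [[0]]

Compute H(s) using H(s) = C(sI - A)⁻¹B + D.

(sI - A)⁻¹ = 1/(s + 3). H(s) = 8 × 4/(s + 3) + 0 = 32/(s + 3).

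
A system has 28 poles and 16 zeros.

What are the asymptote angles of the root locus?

n - m = 28 - 16 = 12. Angles: θk = (2k + 1)·180°/12 = 15°, 45°, 75°, 105°, 135°, 165°, 195°, 225°, 255°, 285°, 315°, 345°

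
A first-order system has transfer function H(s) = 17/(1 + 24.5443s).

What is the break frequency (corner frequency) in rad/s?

Corner frequency = 1/τ = 1/24.5443 = 0.041 rad/s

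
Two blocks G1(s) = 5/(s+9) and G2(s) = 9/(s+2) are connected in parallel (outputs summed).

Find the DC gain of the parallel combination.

Parallel: G_eq = G1 + G2. DC gain = G1(0) + G2(0) = 5/9 + 9/2 = 0.5556 + 4.5 = 5.0556.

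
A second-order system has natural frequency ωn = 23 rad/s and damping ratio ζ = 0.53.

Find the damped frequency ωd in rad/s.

ωd = ωn√(1 - ζ²) = 23√(1 - 0.53²) = 19.5 rad/s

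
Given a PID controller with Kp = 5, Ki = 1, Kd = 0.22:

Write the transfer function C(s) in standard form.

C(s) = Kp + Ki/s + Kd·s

Substituting values: C(s) = 5 + 1/s + 0.22s = (0.22s² + 5s + 1)/s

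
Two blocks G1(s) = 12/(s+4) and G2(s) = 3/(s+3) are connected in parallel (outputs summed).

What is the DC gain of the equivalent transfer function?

Parallel: G_eq = G1 + G2. DC gain = G1(0) + G2(0) = 12/4 + 3/3 = 3 + 1 = 4.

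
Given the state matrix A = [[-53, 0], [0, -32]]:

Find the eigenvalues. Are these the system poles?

For diagonal matrix, eigenvalues are diagonal entries: λ₁ = -53, λ₂ = -32. Eigenvalues of A = system poles.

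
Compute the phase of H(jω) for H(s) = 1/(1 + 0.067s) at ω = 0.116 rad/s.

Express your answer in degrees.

Phase = -arctan(ωτ) = -arctan(0.116 × 0.067) = -0.4°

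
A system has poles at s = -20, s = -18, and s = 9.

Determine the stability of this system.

Pole(s) at s = 9 are not in the left half-plane. System is unstable.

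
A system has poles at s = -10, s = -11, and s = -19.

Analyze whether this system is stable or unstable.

All poles are in the left half-plane. System is stable.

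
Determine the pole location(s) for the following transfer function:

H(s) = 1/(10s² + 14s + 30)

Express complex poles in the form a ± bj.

Discriminant = 14² - 4×10×30 = 196 - 1200 = -1004 < 0, so the poles are a complex conjugate pair s = (-14 ± j√1004)/(2×10). Real part = -14/(2×10) = -14/20 = -0.7; imaginary part = ±√1004/(2×10) ≈ 1.5843. Poles: s = -0.7 ± 1.5843j.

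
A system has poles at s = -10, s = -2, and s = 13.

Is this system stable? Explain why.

Pole(s) at s = 13 are not in the left half-plane. System is unstable.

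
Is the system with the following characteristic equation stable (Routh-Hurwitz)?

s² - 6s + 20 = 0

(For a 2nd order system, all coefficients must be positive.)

Coefficients: 1, -6, 20. b=-6 not positive, so system is unstable.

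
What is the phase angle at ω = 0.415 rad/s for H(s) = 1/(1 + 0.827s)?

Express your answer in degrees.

Phase = -arctan(ωτ) = -arctan(0.415 × 0.827) = -18.9°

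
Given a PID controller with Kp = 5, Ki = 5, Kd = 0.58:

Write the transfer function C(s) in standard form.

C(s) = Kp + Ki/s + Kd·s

Substituting values: C(s) = 5 + 5/s + 0.58s = (0.58s² + 5s + 5)/s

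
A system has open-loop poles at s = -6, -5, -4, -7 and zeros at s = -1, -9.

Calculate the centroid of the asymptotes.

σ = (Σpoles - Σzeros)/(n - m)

σ = (Σpoles - Σzeros)/(n - m) = (-22 - (-10))/(4 - 2) = -12/2 = -6.0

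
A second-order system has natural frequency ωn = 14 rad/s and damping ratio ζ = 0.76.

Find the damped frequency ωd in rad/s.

ωd = ωn√(1 - ζ²) = 14√(1 - 0.76²) = 9.1 rad/s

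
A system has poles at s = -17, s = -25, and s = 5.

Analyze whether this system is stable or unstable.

Pole(s) at s = 5 are not in the left half-plane. System is unstable.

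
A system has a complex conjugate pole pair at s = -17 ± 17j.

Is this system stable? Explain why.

Real part of poles is -17 (< 0, left half-plane). Stable.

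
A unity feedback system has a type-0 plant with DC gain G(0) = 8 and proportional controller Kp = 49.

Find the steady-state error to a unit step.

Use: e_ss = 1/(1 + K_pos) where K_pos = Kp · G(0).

K_pos = Kp · G(0) = 49 × 8 = 392. e_ss = 1/(1 + 392) = 0.0025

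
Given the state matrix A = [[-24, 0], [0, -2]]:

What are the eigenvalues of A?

For diagonal matrix, eigenvalues are diagonal entries: λ₁ = -24, λ₂ = -2.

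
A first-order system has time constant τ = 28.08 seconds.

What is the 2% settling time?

For first-order system, 2% settling time ≈ 4τ = 4 × 28.08 = 112.32 s.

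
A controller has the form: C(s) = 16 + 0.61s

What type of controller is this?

This is a Proportional-Derivative (PD) controller.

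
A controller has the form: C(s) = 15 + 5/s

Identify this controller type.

This is a Proportional-Integral (PI) controller.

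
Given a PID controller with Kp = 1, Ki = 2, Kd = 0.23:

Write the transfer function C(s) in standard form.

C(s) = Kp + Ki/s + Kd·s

Substituting values: C(s) = 1 + 2/s + 0.23s = (0.23s² + s + 2)/s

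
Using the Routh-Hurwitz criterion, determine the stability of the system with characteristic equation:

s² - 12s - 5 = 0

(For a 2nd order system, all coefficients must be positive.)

Coefficients: 1, -12, -5. b=-12, c=-5 not positive, so system is unstable.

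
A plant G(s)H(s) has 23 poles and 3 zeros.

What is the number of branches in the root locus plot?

Root locus has n branches where n = number of poles = 23.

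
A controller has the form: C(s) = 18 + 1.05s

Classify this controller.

This is a Proportional-Derivative (PD) controller.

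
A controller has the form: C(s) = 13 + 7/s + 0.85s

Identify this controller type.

This is a Proportional-Integral-Derivative (PID) controller.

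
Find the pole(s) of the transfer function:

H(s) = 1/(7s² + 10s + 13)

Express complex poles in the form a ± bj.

Discriminant = 10² - 4×7×13 = 100 - 364 = -264 < 0, so the poles are a complex conjugate pair s = (-10 ± j√264)/(2×7). Real part = -10/(2×7) = -10/14 ≈ -0.7143; imaginary part = ±√264/(2×7) ≈ 1.1606. Poles: s = -0.7143 ± 1.1606j.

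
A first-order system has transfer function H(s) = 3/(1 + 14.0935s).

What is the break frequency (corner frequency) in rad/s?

Corner frequency = 1/τ = 1/14.0935 = 0.071 rad/s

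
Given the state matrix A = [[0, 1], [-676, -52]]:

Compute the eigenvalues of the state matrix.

det(A - λI) = λ² - (-52)λ + 676 = (λ - (-26))(λ - (-26)). Eigenvalues: -26, -26.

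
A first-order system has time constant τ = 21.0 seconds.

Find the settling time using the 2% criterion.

For first-order system, 2% settling time ≈ 4τ = 4 × 21.0 = 84.0 s.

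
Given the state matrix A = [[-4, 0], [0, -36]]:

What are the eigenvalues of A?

For diagonal matrix, eigenvalues are diagonal entries: λ₁ = -4, λ₂ = -36.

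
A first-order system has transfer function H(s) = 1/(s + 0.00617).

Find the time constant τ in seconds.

For H(s) = 1/(s + 1/τ), the pole is at -1/τ = -0.00617, so τ = 1/0.00617 = 162.1 s.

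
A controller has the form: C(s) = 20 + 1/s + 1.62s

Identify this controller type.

This is a Proportional-Integral-Derivative (PID) controller.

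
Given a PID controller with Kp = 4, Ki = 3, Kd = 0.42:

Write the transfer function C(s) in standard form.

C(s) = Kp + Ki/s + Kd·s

Substituting values: C(s) = 4 + 3/s + 0.42s = (0.42s² + 4s + 3)/s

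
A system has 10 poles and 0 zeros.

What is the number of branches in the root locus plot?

Root locus has n branches where n = number of poles = 10.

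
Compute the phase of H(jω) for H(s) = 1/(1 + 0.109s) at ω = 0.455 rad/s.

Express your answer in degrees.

Phase = -arctan(ωτ) = -arctan(0.455 × 0.109) = -2.8°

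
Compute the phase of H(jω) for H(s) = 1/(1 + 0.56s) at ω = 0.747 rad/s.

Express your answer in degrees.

Phase = -arctan(ωτ) = -arctan(0.747 × 0.56) = -22.7°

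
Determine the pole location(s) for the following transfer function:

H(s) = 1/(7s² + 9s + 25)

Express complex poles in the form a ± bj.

Discriminant = 9² - 4×7×25 = 81 - 700 = -619 < 0, so the poles are a complex conjugate pair s = (-9 ± j√619)/(2×7). Real part = -9/(2×7) = -9/14 ≈ -0.6429; imaginary part = ±√619/(2×7) ≈ 1.7771. Poles: s = -0.6429 ± 1.7771j.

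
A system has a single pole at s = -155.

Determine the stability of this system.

Pole at s = -155 is in the left half-plane. Stable.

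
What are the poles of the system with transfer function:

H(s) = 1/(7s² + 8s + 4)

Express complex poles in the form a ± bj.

Discriminant = 8² - 4×7×4 = 64 - 112 = -48 < 0, so the poles are a complex conjugate pair s = (-8 ± j√48)/(2×7). Real part = -8/(2×7) = -8/14 ≈ -0.5714; imaginary part = ±√48/(2×7) ≈ 0.4949. Poles: s = -0.5714 ± 0.4949j.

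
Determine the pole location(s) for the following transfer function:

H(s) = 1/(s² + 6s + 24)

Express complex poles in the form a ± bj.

Discriminant = 6² - 4×1×24 = 36 - 96 = -60 < 0, so the poles are a complex conjugate pair s = (-6 ± j√60)/(2×1). Real part = -6/(2×1) = -6/2 = -3; imaginary part = ±√60/(2×1) ≈ 3.8730. Poles: s = -3 ± 3.8730j.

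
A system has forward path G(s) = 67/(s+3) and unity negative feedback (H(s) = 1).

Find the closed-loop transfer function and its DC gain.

T(s) = G/(1+GH) = [67/(s+3)] / [1 + 67/(s+3)] = 67/(s+3+67) = 67/(s+70). DC gain = 67/70 = 0.9571.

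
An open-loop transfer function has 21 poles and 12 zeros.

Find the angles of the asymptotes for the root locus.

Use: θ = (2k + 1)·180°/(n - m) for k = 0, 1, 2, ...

n - m = 21 - 12 = 9. Angles: θk = (2k + 1)·180°/9 = 20°, 60°, 100°, 140°, 180°, 220°, 260°, 300°, 340°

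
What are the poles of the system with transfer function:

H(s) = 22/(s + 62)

Pole is where denominator = 0: s + 62 = 0, so s = -62.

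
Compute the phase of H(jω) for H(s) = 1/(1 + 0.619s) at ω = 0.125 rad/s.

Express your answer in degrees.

Phase = -arctan(ωτ) = -arctan(0.125 × 0.619) = -4.4°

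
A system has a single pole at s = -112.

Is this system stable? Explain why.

Pole at s = -112 is in the left half-plane. Stable.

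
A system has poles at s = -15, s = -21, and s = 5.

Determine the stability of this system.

Pole(s) at s = 5 are not in the left half-plane. System is unstable.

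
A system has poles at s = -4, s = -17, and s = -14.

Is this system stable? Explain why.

All poles are in the left half-plane. System is stable.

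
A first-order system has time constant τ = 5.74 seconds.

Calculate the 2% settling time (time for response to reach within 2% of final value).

For first-order system, 2% settling time ≈ 4τ = 4 × 5.74 = 22.96 s.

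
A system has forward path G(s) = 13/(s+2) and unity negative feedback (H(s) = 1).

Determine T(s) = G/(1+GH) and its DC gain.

T(s) = G/(1+GH) = [13/(s+2)] / [1 + 13/(s+2)] = 13/(s+2+13) = 13/(s+15). DC gain = 13/15 = 0.8667.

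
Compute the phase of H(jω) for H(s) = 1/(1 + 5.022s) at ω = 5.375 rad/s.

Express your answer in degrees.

Phase = -arctan(ωτ) = -arctan(5.375 × 5.022) = -87.9°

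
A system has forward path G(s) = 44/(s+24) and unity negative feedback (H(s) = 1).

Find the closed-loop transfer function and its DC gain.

T(s) = G/(1+GH) = [44/(s+24)] / [1 + 44/(s+24)] = 44/(s+24+44) = 44/(s+68). DC gain = 44/68 = 0.6471.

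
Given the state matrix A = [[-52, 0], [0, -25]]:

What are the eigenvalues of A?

For diagonal matrix, eigenvalues are diagonal entries: λ₁ = -52, λ₂ = -25.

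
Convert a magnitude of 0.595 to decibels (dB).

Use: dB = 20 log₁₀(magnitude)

dB = 20 log₁₀(0.595) = -4.5 dB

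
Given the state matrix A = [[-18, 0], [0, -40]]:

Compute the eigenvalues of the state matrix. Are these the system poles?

For diagonal matrix, eigenvalues are diagonal entries: λ₁ = -18, λ₂ = -40. Eigenvalues of A = system poles.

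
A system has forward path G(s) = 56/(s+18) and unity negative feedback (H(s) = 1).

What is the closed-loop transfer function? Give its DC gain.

T(s) = G/(1+GH) = [56/(s+18)] / [1 + 56/(s+18)] = 56/(s+18+56) = 56/(s+74). DC gain = 56/74 = 0.7568.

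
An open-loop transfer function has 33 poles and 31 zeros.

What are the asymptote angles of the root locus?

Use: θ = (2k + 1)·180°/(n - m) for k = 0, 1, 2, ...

n - m = 33 - 31 = 2. Angles: θk = (2k + 1)·180°/2 = 90°, 270°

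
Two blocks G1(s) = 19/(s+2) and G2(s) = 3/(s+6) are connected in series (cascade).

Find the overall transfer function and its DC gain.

Series: multiply transfer functions. G_eq = 19/(s+2) × 3/(s+6) = 57/((s+2)(s+6)). DC gain = 57/(2×6) = 4.75.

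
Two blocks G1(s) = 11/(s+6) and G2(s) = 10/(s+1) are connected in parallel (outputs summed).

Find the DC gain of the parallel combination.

Parallel: G_eq = G1 + G2. DC gain = G1(0) + G2(0) = 11/6 + 10/1 = 1.8333 + 10 = 11.8333.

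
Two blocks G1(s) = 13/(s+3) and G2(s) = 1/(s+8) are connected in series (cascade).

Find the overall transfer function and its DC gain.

Series: multiply transfer functions. G_eq = 13/(s+3) × 1/(s+8) = 13/((s+3)(s+8)). DC gain = 13/(3×8) = 0.5417.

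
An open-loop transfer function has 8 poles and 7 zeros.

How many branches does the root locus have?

Root locus has n branches where n = number of poles = 8.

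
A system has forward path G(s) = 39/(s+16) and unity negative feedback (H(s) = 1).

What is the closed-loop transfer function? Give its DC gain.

T(s) = G/(1+GH) = [39/(s+16)] / [1 + 39/(s+16)] = 39/(s+16+39) = 39/(s+55). DC gain = 39/55 = 0.7091.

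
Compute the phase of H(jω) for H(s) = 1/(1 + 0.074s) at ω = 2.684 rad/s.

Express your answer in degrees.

Phase = -arctan(ωτ) = -arctan(2.684 × 0.074) = -11.2°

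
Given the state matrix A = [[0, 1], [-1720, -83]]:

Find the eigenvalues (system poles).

det(A - λI) = λ² - (-83)λ + 1720 = (λ - (-40))(λ - (-43)). Eigenvalues: -40, -43.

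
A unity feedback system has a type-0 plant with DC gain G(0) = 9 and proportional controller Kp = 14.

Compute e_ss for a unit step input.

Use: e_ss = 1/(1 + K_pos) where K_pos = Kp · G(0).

K_pos = Kp · G(0) = 14 × 9 = 126. e_ss = 1/(1 + 126) = 0.0079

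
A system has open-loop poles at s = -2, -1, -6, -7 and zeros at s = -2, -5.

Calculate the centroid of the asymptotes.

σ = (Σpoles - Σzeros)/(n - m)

σ = (Σpoles - Σzeros)/(n - m) = (-16 - (-7))/(4 - 2) = -9/2 = -4.5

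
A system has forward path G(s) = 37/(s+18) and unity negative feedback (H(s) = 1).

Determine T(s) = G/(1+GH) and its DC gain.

T(s) = G/(1+GH) = [37/(s+18)] / [1 + 37/(s+18)] = 37/(s+18+37) = 37/(s+55). DC gain = 37/55 = 0.6727.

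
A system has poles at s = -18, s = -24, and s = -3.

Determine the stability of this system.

All poles are in the left half-plane. System is stable.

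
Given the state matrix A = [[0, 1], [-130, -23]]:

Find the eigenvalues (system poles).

det(A - λI) = λ² - (-23)λ + 130 = (λ - (-13))(λ - (-10)). Eigenvalues: -13, -10.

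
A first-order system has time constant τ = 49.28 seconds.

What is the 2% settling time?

For first-order system, 2% settling time ≈ 4τ = 4 × 49.28 = 197.12 s.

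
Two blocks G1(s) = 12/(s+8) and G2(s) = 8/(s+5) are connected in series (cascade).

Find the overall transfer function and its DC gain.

Series: multiply transfer functions. G_eq = 12/(s+8) × 8/(s+5) = 96/((s+8)(s+5)). DC gain = 96/(8×5) = 2.4.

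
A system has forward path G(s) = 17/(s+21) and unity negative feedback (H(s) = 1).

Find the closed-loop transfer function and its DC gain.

T(s) = G/(1+GH) = [17/(s+21)] / [1 + 17/(s+21)] = 17/(s+21+17) = 17/(s+38). DC gain = 17/38 = 0.4474.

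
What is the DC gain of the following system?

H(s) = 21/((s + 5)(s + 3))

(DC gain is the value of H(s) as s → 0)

DC gain = H(0) = 21/(5 × 3) = 21/15 = 1.4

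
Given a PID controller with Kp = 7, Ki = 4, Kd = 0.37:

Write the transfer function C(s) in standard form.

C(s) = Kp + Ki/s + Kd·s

Substituting values: C(s) = 7 + 4/s + 0.37s = (0.37s² + 7s + 4)/s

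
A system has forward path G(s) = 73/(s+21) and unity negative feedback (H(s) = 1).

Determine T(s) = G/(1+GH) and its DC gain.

T(s) = G/(1+GH) = [73/(s+21)] / [1 + 73/(s+21)] = 73/(s+21+73) = 73/(s+94). DC gain = 73/94 = 0.7766.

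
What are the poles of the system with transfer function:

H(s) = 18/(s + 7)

Pole is where denominator = 0: s + 7 = 0, so s = -7.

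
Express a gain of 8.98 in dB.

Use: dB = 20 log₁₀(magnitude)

dB = 20 log₁₀(8.98) = 19.1 dB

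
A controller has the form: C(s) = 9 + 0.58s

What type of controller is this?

This is a Proportional-Derivative (PD) controller.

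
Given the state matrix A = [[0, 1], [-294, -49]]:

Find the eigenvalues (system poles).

det(A - λI) = λ² - (-49)λ + 294 = (λ - (-7))(λ - (-42)). Eigenvalues: -7, -42.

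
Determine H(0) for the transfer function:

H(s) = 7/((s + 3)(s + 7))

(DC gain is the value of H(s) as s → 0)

DC gain = H(0) = 7/(3 × 7) = 7/21 = 0.3333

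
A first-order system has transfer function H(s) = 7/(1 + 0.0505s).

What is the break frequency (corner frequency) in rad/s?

Corner frequency = 1/τ = 1/0.0505 = 19.802 rad/s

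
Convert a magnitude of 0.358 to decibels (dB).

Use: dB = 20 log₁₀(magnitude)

dB = 20 log₁₀(0.358) = -8.9 dB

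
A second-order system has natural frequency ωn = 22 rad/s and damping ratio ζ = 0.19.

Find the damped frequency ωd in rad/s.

ωd = ωn√(1 - ζ²) = 22√(1 - 0.19²) = 21.6 rad/s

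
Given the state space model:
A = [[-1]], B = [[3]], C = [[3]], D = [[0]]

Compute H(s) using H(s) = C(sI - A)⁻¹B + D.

(sI - A)⁻¹ = 1/(s + 1). H(s) = 3 × 3/(s + 1) + 0 = 9/(s + 1).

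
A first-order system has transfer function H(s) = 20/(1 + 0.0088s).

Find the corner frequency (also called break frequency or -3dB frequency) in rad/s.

Corner frequency = 1/τ = 1/0.0088 = 113.636 rad/s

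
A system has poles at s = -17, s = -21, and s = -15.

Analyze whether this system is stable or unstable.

All poles are in the left half-plane. System is stable.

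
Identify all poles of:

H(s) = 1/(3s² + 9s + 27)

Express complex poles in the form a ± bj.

Discriminant = 9² - 4×3×27 = 81 - 324 = -243 < 0, so the poles are a complex conjugate pair s = (-9 ± j√243)/(2×3). Real part = -9/(2×3) = -9/6 = -1.5; imaginary part = ±√243/(2×3) ≈ 2.5981. Poles: s = -1.5 ± 2.5981j.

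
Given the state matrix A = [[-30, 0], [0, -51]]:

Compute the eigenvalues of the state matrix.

For diagonal matrix, eigenvalues are diagonal entries: λ₁ = -30, λ₂ = -51.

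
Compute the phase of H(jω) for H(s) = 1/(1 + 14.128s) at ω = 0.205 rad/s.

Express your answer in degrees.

Phase = -arctan(ωτ) = -arctan(0.205 × 14.128) = -71.0°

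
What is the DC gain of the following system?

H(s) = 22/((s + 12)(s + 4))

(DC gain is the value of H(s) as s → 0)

DC gain = H(0) = 22/(12 × 4) = 22/48 = 0.4583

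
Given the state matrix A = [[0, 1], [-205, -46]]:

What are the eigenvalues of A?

det(A - λI) = λ² - (-46)λ + 205 = (λ - (-41))(λ - (-5)). Eigenvalues: -41, -5.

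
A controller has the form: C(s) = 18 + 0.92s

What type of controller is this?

This is a Proportional-Derivative (PD) controller.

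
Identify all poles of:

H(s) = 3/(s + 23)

Pole is where denominator = 0: s + 23 = 0, so s = -23.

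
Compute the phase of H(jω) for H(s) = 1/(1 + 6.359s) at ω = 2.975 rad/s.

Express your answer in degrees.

Phase = -arctan(ωτ) = -arctan(2.975 × 6.359) = -87.0°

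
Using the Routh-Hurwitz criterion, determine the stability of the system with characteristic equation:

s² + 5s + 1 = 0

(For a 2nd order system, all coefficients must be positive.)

Coefficients: 1, 5, 1. All positive, so system is stable.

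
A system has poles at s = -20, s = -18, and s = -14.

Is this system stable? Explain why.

All poles are in the left half-plane. System is stable.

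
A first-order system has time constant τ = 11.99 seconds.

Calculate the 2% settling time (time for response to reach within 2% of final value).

For first-order system, 2% settling time ≈ 4τ = 4 × 11.99 = 47.96 s.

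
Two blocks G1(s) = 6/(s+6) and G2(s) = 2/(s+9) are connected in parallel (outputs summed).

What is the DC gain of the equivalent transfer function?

Parallel: G_eq = G1 + G2. DC gain = G1(0) + G2(0) = 6/6 + 2/9 = 1 + 0.2222 = 1.2222.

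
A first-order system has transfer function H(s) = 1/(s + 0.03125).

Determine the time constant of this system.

For H(s) = 1/(s + 1/τ), the pole is at -1/τ = -0.03125, so τ = 1/0.03125 = 32 s.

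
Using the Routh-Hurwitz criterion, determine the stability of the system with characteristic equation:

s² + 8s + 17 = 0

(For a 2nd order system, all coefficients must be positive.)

Coefficients: 1, 8, 17. All positive, so system is stable.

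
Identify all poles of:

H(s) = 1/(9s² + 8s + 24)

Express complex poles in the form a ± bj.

Discriminant = 8² - 4×9×24 = 64 - 864 = -800 < 0, so the poles are a complex conjugate pair s = (-8 ± j√800)/(2×9). Real part = -8/(2×9) = -8/18 ≈ -0.4444; imaginary part = ±√800/(2×9) ≈ 1.5713. Poles: s = -0.4444 ± 1.5713j.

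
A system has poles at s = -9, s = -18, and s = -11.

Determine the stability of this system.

All poles are in the left half-plane. System is stable.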